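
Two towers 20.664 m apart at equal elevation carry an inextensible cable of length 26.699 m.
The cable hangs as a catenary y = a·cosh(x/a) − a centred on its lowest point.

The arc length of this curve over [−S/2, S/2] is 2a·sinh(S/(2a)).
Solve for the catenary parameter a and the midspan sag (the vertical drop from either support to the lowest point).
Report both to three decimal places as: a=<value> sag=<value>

seed: a₀ = √(S³/(24(L−S))) = √(20.664³/(24·6.035)) = 7.805080
iter 1: u=1.323753  f(a)=+5.514e-01  f'(a)=-1.835e+00  a ← 7.805080 − (+5.514e-01/-1.835e+00) = 8.105565
iter 2: u=1.274680  f(a)=+3.344e-02  f'(a)=-1.619e+00  a ← 8.105565 − (+3.344e-02/-1.619e+00) = 8.126226
iter 3: u=1.271439  f(a)=+1.406e-04  f'(a)=-1.605e+00  a ← 8.126226 − (+1.406e-04/-1.605e+00) = 8.126313
iter 4: u=1.271425  f(a)=+2.507e-09  f'(a)=-1.605e+00  a ← 8.126313 − (+2.507e-09/-1.605e+00) = 8.126313
iter 5: u=1.271425  f(a)=+0.000e+00  f'(a)=-1.605e+00  a ← 8.126313 − (+0.000e+00/-1.605e+00) = 8.126313
converged: |Δa| < 1e-12 after 5 iterations
sag = a·(cosh(S/(2a)) − 1) = 8.126313·(cosh(1.271425) − 1) = 7.502062
T_max/T_min = cosh(S/(2a)) = 1.923182

a=8.126 sag=7.502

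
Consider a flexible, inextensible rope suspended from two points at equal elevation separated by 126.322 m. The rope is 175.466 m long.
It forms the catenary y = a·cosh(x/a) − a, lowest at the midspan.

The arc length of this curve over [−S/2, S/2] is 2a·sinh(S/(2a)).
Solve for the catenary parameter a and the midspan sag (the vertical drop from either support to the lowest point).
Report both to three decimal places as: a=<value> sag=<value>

seed: a₀ = √(S³/(24(L−S))) = √(126.322³/(24·49.144)) = 41.340680
iter 1: u=1.527817  f(a)=+6.065e+00  f'(a)=-2.981e+00  a ← 41.340680 − (+6.065e+00/-2.981e+00) = 43.375366
iter 2: u=1.456149  f(a)=+4.765e-01  f'(a)=-2.529e+00  a ← 43.375366 − (+4.765e-01/-2.529e+00) = 43.563768
iter 3: u=1.449852  f(a)=+3.496e-03  f'(a)=-2.492e+00  a ← 43.563768 − (+3.496e-03/-2.492e+00) = 43.565171
iter 4: u=1.449805  f(a)=+1.912e-07  f'(a)=-2.492e+00  a ← 43.565171 − (+1.912e-07/-2.492e+00) = 43.565171
iter 5: u=1.449805  f(a)=-2.842e-14  f'(a)=-2.492e+00  a ← 43.565171 − (-2.842e-14/-2.492e+00) = 43.565171
converged: |Δa| < 1e-12 after 5 iterations
sag = a·(cosh(S/(2a)) − 1) = 43.565171·(cosh(1.449805) − 1) = 54.388917
T_max/T_min = cosh(S/(2a)) = 2.248450

a=43.565 sag=54.389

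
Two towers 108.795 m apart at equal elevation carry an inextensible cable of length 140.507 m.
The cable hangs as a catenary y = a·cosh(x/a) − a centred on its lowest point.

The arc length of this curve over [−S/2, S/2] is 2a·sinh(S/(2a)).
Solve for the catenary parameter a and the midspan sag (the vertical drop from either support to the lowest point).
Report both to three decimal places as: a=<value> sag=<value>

a=42.823 sag=39.453

seed: a₀ = √(S³/(24(L−S))) = √(108.795³/(24·31.712)) = 41.133529
iter 1: u=1.322461  f(a)=+2.891e+00  f'(a)=-1.829e+00  a ← 41.133529 − (+2.891e+00/-1.829e+00) = 42.714410
iter 2: u=1.273516  f(a)=+1.750e-01  f'(a)=-1.614e+00  a ← 42.714410 − (+1.750e-01/-1.614e+00) = 42.822890
iter 3: u=1.270290  f(a)=+7.330e-04  f'(a)=-1.600e+00  a ← 42.822890 − (+7.330e-04/-1.600e+00) = 42.823348
iter 4: u=1.270277  f(a)=+1.297e-08  f'(a)=-1.600e+00  a ← 42.823348 − (+1.297e-08/-1.600e+00) = 42.823348
iter 5: u=1.270277  f(a)=+0.000e+00  f'(a)=-1.600e+00  a ← 42.823348 − (+0.000e+00/-1.600e+00) = 42.823348
converged: |Δa| < 1e-12 after 5 iterations
sag = a·(cosh(S/(2a)) − 1) = 42.823348·(cosh(1.270277) − 1) = 39.452975
T_max/T_min = cosh(S/(2a)) = 1.921296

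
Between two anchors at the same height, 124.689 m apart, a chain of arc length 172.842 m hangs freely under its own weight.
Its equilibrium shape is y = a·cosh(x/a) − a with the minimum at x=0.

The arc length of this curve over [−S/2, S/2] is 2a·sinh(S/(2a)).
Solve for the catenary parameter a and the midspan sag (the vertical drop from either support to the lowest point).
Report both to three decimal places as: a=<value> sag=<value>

a=43.146 sag=53.447

seed: a₀ = √(S³/(24(L−S))) = √(124.689³/(24·48.153)) = 40.956696
iter 1: u=1.522205  f(a)=+5.897e+00  f'(a)=-2.943e+00  a ← 40.956696 − (+5.897e+00/-2.943e+00) = 42.960099
iter 2: u=1.451219  f(a)=+4.603e-01  f'(a)=-2.500e+00  a ← 42.960099 − (+4.603e-01/-2.500e+00) = 43.144190
iter 3: u=1.445027  f(a)=+3.329e-03  f'(a)=-2.464e+00  a ← 43.144190 − (+3.329e-03/-2.464e+00) = 43.145541
iter 4: u=1.444981  f(a)=+1.769e-07  f'(a)=-2.464e+00  a ← 43.145541 − (+1.769e-07/-2.464e+00) = 43.145542
iter 5: u=1.444981  f(a)=-2.842e-14  f'(a)=-2.464e+00  a ← 43.145542 − (-2.842e-14/-2.464e+00) = 43.145542
converged: |Δa| < 1e-12 after 5 iterations
sag = a·(cosh(S/(2a)) − 1) = 43.145542·(cosh(1.444981) − 1) = 53.447041
T_max/T_min = cosh(S/(2a)) = 2.238762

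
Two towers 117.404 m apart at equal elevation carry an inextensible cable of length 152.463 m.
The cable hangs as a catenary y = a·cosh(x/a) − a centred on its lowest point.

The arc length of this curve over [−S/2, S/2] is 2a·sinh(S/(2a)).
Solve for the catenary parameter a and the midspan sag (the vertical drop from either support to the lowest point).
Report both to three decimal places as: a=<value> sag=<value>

seed: a₀ = √(S³/(24(L−S))) = √(117.404³/(24·35.059)) = 43.854984
iter 1: u=1.338548  f(a)=+3.278e+00  f'(a)=-1.904e+00  a ← 43.854984 − (+3.278e+00/-1.904e+00) = 45.576448
iter 2: u=1.287990  f(a)=+2.029e-01  f'(a)=-1.675e+00  a ← 45.576448 − (+2.029e-01/-1.675e+00) = 45.697571
iter 3: u=1.284576  f(a)=+8.908e-04  f'(a)=-1.661e+00  a ← 45.697571 − (+8.908e-04/-1.661e+00) = 45.698107
iter 4: u=1.284561  f(a)=+1.734e-08  f'(a)=-1.660e+00  a ← 45.698107 − (+1.734e-08/-1.660e+00) = 45.698107
iter 5: u=1.284561  f(a)=+2.842e-14  f'(a)=-1.660e+00  a ← 45.698107 − (+2.842e-14/-1.660e+00) = 45.698107
converged: |Δa| < 1e-12 after 5 iterations
sag = a·(cosh(S/(2a)) − 1) = 45.698107·(cosh(1.284561) − 1) = 43.181354
T_max/T_min = cosh(S/(2a)) = 1.944927

a=45.698 sag=43.181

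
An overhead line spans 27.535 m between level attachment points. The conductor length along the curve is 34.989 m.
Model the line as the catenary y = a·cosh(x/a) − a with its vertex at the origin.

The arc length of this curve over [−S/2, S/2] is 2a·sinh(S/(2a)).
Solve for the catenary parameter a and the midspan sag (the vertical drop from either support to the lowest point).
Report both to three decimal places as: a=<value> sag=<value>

seed: a₀ = √(S³/(24(L−S))) = √(27.535³/(24·7.454)) = 10.802575
iter 1: u=1.274465  f(a)=+6.293e-01  f'(a)=-1.618e+00  a ← 10.802575 − (+6.293e-01/-1.618e+00) = 11.191615
iter 2: u=1.230162  f(a)=+3.559e-02  f'(a)=-1.439e+00  a ← 11.191615 − (+3.559e-02/-1.439e+00) = 11.216344
iter 3: u=1.227450  f(a)=+1.290e-04  f'(a)=-1.429e+00  a ← 11.216344 − (+1.290e-04/-1.429e+00) = 11.216434
iter 4: u=1.227440  f(a)=+1.707e-09  f'(a)=-1.429e+00  a ← 11.216434 − (+1.707e-09/-1.429e+00) = 11.216434
iter 5: u=1.227440  f(a)=-7.105e-15  f'(a)=-1.429e+00  a ← 11.216434 − (-7.105e-15/-1.429e+00) = 11.216434
converged: |Δa| < 1e-12 after 5 iterations
sag = a·(cosh(S/(2a)) − 1) = 11.216434·(cosh(1.227440) − 1) = 9.564950
T_max/T_min = cosh(S/(2a)) = 1.852762

a=11.216 sag=9.565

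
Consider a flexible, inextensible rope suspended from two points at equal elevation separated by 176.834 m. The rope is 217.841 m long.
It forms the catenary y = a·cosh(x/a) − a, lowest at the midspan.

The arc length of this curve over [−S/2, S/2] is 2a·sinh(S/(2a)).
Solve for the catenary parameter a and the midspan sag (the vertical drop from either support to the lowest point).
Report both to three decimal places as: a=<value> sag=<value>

seed: a₀ = √(S³/(24(L−S))) = √(176.834³/(24·41.007)) = 74.957318
iter 1: u=1.179565  f(a)=+2.949e+00  f'(a)=-1.254e+00  a ← 74.957318 − (+2.949e+00/-1.254e+00) = 77.308853
iter 2: u=1.143685  f(a)=+1.445e-01  f'(a)=-1.134e+00  a ← 77.308853 − (+1.445e-01/-1.134e+00) = 77.436251
iter 3: u=1.141804  f(a)=+3.862e-04  f'(a)=-1.128e+00  a ← 77.436251 − (+3.862e-04/-1.128e+00) = 77.436593
iter 4: u=1.141799  f(a)=+2.776e-09  f'(a)=-1.128e+00  a ← 77.436593 − (+2.776e-09/-1.128e+00) = 77.436593
iter 5: u=1.141799  f(a)=+0.000e+00  f'(a)=-1.128e+00  a ← 77.436593 − (+0.000e+00/-1.128e+00) = 77.436593
converged: |Δa| < 1e-12 after 5 iterations
sag = a·(cosh(S/(2a)) − 1) = 77.436593·(cosh(1.141799) − 1) = 56.205097
T_max/T_min = cosh(S/(2a)) = 1.725821

a=77.437 sag=56.205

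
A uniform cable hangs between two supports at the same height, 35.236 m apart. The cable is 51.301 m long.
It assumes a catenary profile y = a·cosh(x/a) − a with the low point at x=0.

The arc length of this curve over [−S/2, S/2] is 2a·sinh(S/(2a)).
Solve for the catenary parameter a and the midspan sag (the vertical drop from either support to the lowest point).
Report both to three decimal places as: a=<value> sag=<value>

a=11.316 sag=16.720

seed: a₀ = √(S³/(24(L−S))) = √(35.236³/(24·16.065)) = 10.652068
iter 1: u=1.653951  f(a)=+2.346e+00  f'(a)=-3.926e+00  a ← 10.652068 − (+2.346e+00/-3.926e+00) = 11.249588
iter 2: u=1.566102  f(a)=+2.119e-01  f'(a)=-3.246e+00  a ← 11.249588 − (+2.119e-01/-3.246e+00) = 11.314851
iter 3: u=1.557069  f(a)=+2.107e-03  f'(a)=-3.182e+00  a ← 11.314851 − (+2.107e-03/-3.182e+00) = 11.315513
iter 4: u=1.556978  f(a)=+2.129e-07  f'(a)=-3.181e+00  a ← 11.315513 − (+2.129e-07/-3.181e+00) = 11.315513
iter 5: u=1.556978  f(a)=+7.105e-15  f'(a)=-3.181e+00  a ← 11.315513 − (+7.105e-15/-3.181e+00) = 11.315513
converged: |Δa| < 1e-12 after 5 iterations
sag = a·(cosh(S/(2a)) − 1) = 11.315513·(cosh(1.556978) − 1) = 16.719982
T_max/T_min = cosh(S/(2a)) = 2.477616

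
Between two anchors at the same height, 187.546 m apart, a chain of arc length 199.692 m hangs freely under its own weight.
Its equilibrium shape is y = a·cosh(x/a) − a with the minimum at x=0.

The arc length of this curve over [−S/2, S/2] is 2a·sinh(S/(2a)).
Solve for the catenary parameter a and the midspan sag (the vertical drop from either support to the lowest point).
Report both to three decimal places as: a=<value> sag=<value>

seed: a₀ = √(S³/(24(L−S))) = √(187.546³/(24·12.146)) = 150.431730
iter 1: u=0.623359  f(a)=+2.382e-01  f'(a)=-1.678e-01  a ← 150.431730 − (+2.382e-01/-1.678e-01) = 151.850769
iter 2: u=0.617534  f(a)=+3.412e-03  f'(a)=-1.631e-01  a ← 151.850769 − (+3.412e-03/-1.631e-01) = 151.871694
iter 3: u=0.617449  f(a)=+7.229e-07  f'(a)=-1.630e-01  a ← 151.871694 − (+7.229e-07/-1.630e-01) = 151.871698
iter 4: u=0.617449  f(a)=+0.000e+00  f'(a)=-1.630e-01  a ← 151.871698 − (+0.000e+00/-1.630e-01) = 151.871698
converged: |Δa| < 1e-12 after 4 iterations
sag = a·(cosh(S/(2a)) − 1) = 151.871698·(cosh(0.617449) − 1) = 29.881531
T_max/T_min = cosh(S/(2a)) = 1.196755

a=151.872 sag=29.882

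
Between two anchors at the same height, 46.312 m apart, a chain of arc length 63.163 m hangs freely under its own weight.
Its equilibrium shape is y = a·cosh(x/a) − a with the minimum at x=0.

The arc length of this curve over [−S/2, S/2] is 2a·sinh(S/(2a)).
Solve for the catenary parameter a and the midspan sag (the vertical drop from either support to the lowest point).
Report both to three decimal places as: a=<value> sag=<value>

seed: a₀ = √(S³/(24(L−S))) = √(46.312³/(24·16.851)) = 15.671907
iter 1: u=1.477548  f(a)=+1.938e+00  f'(a)=-2.658e+00  a ← 15.671907 − (+1.938e+00/-2.658e+00) = 16.400999
iter 2: u=1.411865  f(a)=+1.434e-01  f'(a)=-2.278e+00  a ← 16.400999 − (+1.434e-01/-2.278e+00) = 16.463973
iter 3: u=1.406465  f(a)=+9.248e-04  f'(a)=-2.249e+00  a ← 16.463973 − (+9.248e-04/-2.249e+00) = 16.464384
iter 4: u=1.406430  f(a)=+3.898e-08  f'(a)=-2.248e+00  a ← 16.464384 − (+3.898e-08/-2.248e+00) = 16.464384
iter 5: u=1.406430  f(a)=+7.105e-15  f'(a)=-2.248e+00  a ← 16.464384 − (+7.105e-15/-2.248e+00) = 16.464384
converged: |Δa| < 1e-12 after 5 iterations
sag = a·(cosh(S/(2a)) − 1) = 16.464384·(cosh(1.406430) − 1) = 19.151161
T_max/T_min = cosh(S/(2a)) = 2.163187

a=16.464 sag=19.151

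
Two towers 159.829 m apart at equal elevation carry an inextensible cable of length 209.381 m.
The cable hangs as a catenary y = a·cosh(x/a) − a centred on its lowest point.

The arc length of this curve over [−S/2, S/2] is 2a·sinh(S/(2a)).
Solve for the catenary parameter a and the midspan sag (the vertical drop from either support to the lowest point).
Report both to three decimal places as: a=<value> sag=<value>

a=61.144 sag=60.094

seed: a₀ = √(S³/(24(L−S))) = √(159.829³/(24·49.552)) = 58.593192
iter 1: u=1.363887  f(a)=+4.818e+00  f'(a)=-2.028e+00  a ← 58.593192 − (+4.818e+00/-2.028e+00) = 60.969474
iter 2: u=1.310730  f(a)=+3.086e-01  f'(a)=-1.775e+00  a ← 60.969474 − (+3.086e-01/-1.775e+00) = 61.143296
iter 3: u=1.307003  f(a)=+1.458e-03  f'(a)=-1.759e+00  a ← 61.143296 − (+1.458e-03/-1.759e+00) = 61.144125
iter 4: u=1.306986  f(a)=+3.287e-08  f'(a)=-1.759e+00  a ← 61.144125 − (+3.287e-08/-1.759e+00) = 61.144125
iter 5: u=1.306986  f(a)=+0.000e+00  f'(a)=-1.759e+00  a ← 61.144125 − (+0.000e+00/-1.759e+00) = 61.144125
converged: |Δa| < 1e-12 after 5 iterations
sag = a·(cosh(S/(2a)) − 1) = 61.144125·(cosh(1.306986) − 1) = 60.094090
T_max/T_min = cosh(S/(2a)) = 1.982827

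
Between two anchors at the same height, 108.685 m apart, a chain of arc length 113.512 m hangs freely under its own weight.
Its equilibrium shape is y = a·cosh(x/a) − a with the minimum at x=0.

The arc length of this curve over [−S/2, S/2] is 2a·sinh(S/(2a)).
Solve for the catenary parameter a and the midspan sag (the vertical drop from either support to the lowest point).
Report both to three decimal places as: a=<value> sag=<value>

seed: a₀ = √(S³/(24(L−S))) = √(108.685³/(24·4.827)) = 105.271338
iter 1: u=0.516214  f(a)=+6.472e-02  f'(a)=-9.417e-02  a ← 105.271338 − (+6.472e-02/-9.417e-02) = 105.958623
iter 2: u=0.512865  f(a)=+6.393e-04  f'(a)=-9.232e-02  a ← 105.958623 − (+6.393e-04/-9.232e-02) = 105.965548
iter 3: u=0.512832  f(a)=+6.376e-08  f'(a)=-9.230e-02  a ← 105.965548 − (+6.376e-08/-9.230e-02) = 105.965549
iter 4: u=0.512832  f(a)=-1.421e-14  f'(a)=-9.230e-02  a ← 105.965549 − (-1.421e-14/-9.230e-02) = 105.965549
converged: |Δa| < 1e-12 after 4 iterations
sag = a·(cosh(S/(2a)) − 1) = 105.965549·(cosh(0.512832) − 1) = 14.242359
T_max/T_min = cosh(S/(2a)) = 1.134406

a=105.966 sag=14.242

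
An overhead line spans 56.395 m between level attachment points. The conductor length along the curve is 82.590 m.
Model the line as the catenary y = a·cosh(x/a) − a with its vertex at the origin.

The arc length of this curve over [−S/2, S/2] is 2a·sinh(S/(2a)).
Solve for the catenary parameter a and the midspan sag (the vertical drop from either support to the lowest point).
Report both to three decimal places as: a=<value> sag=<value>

a=17.961 sag=27.071

seed: a₀ = √(S³/(24(L−S))) = √(56.395³/(24·26.195)) = 16.890639
iter 1: u=1.669416  f(a)=+3.902e+00  f'(a)=-4.057e+00  a ← 16.890639 − (+3.902e+00/-4.057e+00) = 17.852496
iter 2: u=1.579471  f(a)=+3.581e-01  f'(a)=-3.343e+00  a ← 17.852496 − (+3.581e-01/-3.343e+00) = 17.959611
iter 3: u=1.570051  f(a)=+3.690e-03  f'(a)=-3.275e+00  a ← 17.959611 − (+3.690e-03/-3.275e+00) = 17.960737
iter 4: u=1.569952  f(a)=+4.007e-07  f'(a)=-3.274e+00  a ← 17.960737 − (+4.007e-07/-3.274e+00) = 17.960737
iter 5: u=1.569952  f(a)=+0.000e+00  f'(a)=-3.274e+00  a ← 17.960737 − (+0.000e+00/-3.274e+00) = 17.960737
converged: |Δa| < 1e-12 after 5 iterations
sag = a·(cosh(S/(2a)) − 1) = 17.960737·(cosh(1.569952) − 1) = 27.071086
T_max/T_min = cosh(S/(2a)) = 2.507237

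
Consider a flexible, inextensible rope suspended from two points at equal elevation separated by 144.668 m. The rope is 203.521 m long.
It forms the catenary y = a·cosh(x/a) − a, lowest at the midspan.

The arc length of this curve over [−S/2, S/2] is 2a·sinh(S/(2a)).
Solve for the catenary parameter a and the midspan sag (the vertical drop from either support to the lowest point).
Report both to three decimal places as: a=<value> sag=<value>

seed: a₀ = √(S³/(24(L−S))) = √(144.668³/(24·58.853)) = 46.298700
iter 1: u=1.562333  f(a)=+7.615e+00  f'(a)=-3.219e+00  a ← 46.298700 − (+7.615e+00/-3.219e+00) = 48.663856
iter 2: u=1.486401  f(a)=+6.224e-01  f'(a)=-2.713e+00  a ← 48.663856 − (+6.224e-01/-2.713e+00) = 48.893280
iter 3: u=1.479426  f(a)=+4.976e-03  f'(a)=-2.670e+00  a ← 48.893280 − (+4.976e-03/-2.670e+00) = 48.895144
iter 4: u=1.479370  f(a)=+3.237e-07  f'(a)=-2.669e+00  a ← 48.895144 − (+3.237e-07/-2.669e+00) = 48.895144
iter 5: u=1.479370  f(a)=+0.000e+00  f'(a)=-2.669e+00  a ← 48.895144 − (+0.000e+00/-2.669e+00) = 48.895144
converged: |Δa| < 1e-12 after 5 iterations
sag = a·(cosh(S/(2a)) − 1) = 48.895144·(cosh(1.479370) − 1) = 64.002750
T_max/T_min = cosh(S/(2a)) = 2.308980

a=48.895 sag=64.003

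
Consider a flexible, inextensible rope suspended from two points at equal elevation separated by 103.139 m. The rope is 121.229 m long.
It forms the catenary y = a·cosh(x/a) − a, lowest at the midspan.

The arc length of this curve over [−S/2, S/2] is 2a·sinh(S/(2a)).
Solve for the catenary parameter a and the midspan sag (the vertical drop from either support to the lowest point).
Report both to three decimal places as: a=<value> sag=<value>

a=51.542 sag=28.024

seed: a₀ = √(S³/(24(L−S))) = √(103.139³/(24·18.090)) = 50.270068
iter 1: u=1.025849  f(a)=+9.761e-01  f'(a)=-7.984e-01  a ← 50.270068 − (+9.761e-01/-7.984e-01) = 51.492665
iter 2: u=1.001492  f(a)=+3.674e-02  f'(a)=-7.393e-01  a ← 51.492665 − (+3.674e-02/-7.393e-01) = 51.542366
iter 3: u=1.000526  f(a)=+5.658e-05  f'(a)=-7.370e-01  a ← 51.542366 − (+5.658e-05/-7.370e-01) = 51.542443
iter 4: u=1.000525  f(a)=+1.346e-10  f'(a)=-7.370e-01  a ← 51.542443 − (+1.346e-10/-7.370e-01) = 51.542443
iter 5: u=1.000525  f(a)=-1.421e-14  f'(a)=-7.370e-01  a ← 51.542443 − (-1.421e-14/-7.370e-01) = 51.542443
converged: |Δa| < 1e-12 after 5 iterations
sag = a·(cosh(S/(2a)) − 1) = 51.542443·(cosh(1.000525) − 1) = 28.023511
T_max/T_min = cosh(S/(2a)) = 1.543698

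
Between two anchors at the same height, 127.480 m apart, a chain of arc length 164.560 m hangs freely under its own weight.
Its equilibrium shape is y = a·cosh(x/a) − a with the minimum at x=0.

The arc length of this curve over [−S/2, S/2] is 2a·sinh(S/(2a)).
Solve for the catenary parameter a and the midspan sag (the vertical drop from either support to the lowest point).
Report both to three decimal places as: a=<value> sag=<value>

a=50.227 sag=46.172

seed: a₀ = √(S³/(24(L−S))) = √(127.480³/(24·37.080)) = 48.248920
iter 1: u=1.321066  f(a)=+3.373e+00  f'(a)=-1.823e+00  a ← 48.248920 − (+3.373e+00/-1.823e+00) = 50.099843
iter 2: u=1.272259  f(a)=+2.038e-01  f'(a)=-1.608e+00  a ← 50.099843 − (+2.038e-01/-1.608e+00) = 50.226575
iter 3: u=1.269049  f(a)=+8.501e-04  f'(a)=-1.595e+00  a ← 50.226575 − (+8.501e-04/-1.595e+00) = 50.227108
iter 4: u=1.269036  f(a)=+1.492e-08  f'(a)=-1.595e+00  a ← 50.227108 − (+1.492e-08/-1.595e+00) = 50.227108
iter 5: u=1.269036  f(a)=+0.000e+00  f'(a)=-1.595e+00  a ← 50.227108 − (+0.000e+00/-1.595e+00) = 50.227108
converged: |Δa| < 1e-12 after 5 iterations
sag = a·(cosh(S/(2a)) − 1) = 50.227108·(cosh(1.269036) − 1) = 46.171858
T_max/T_min = cosh(S/(2a)) = 1.919262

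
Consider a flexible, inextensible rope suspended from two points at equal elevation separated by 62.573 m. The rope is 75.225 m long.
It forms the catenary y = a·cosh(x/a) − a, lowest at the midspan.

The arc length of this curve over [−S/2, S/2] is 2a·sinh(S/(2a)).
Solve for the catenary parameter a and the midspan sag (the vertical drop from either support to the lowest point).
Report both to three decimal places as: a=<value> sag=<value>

a=29.229 sag=18.405

seed: a₀ = √(S³/(24(L−S))) = √(62.573³/(24·12.652)) = 28.405030
iter 1: u=1.101442  f(a)=+7.900e-01  f'(a)=-1.004e+00  a ← 28.405030 − (+7.900e-01/-1.004e+00) = 29.192126
iter 2: u=1.071744  f(a)=+3.403e-02  f'(a)=-9.189e-01  a ← 29.192126 − (+3.403e-02/-9.189e-01) = 29.229155
iter 3: u=1.070387  f(a)=+6.942e-05  f'(a)=-9.152e-01  a ← 29.229155 − (+6.942e-05/-9.152e-01) = 29.229231
iter 4: u=1.070384  f(a)=+2.902e-10  f'(a)=-9.152e-01  a ← 29.229231 − (+2.902e-10/-9.152e-01) = 29.229231
iter 5: u=1.070384  f(a)=-1.421e-14  f'(a)=-9.152e-01  a ← 29.229231 − (-1.421e-14/-9.152e-01) = 29.229231
converged: |Δa| < 1e-12 after 5 iterations
sag = a·(cosh(S/(2a)) − 1) = 29.229231·(cosh(1.070384) − 1) = 18.405296
T_max/T_min = cosh(S/(2a)) = 1.629688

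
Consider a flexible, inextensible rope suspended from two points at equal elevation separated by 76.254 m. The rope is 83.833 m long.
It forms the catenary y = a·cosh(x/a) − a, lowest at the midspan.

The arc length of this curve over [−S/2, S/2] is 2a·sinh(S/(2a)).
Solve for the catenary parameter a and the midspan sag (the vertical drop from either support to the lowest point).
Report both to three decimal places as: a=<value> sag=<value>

seed: a₀ = √(S³/(24(L−S))) = √(76.254³/(24·7.579)) = 49.372188
iter 1: u=0.772236  f(a)=+2.292e-01  f'(a)=-3.257e-01  a ← 49.372188 − (+2.292e-01/-3.257e-01) = 50.075931
iter 2: u=0.761384  f(a)=+4.993e-03  f'(a)=-3.117e-01  a ← 50.075931 − (+4.993e-03/-3.117e-01) = 50.091951
iter 3: u=0.761140  f(a)=+2.486e-06  f'(a)=-3.114e-01  a ← 50.091951 − (+2.486e-06/-3.114e-01) = 50.091959
iter 4: u=0.761140  f(a)=+5.969e-13  f'(a)=-3.114e-01  a ← 50.091959 − (+5.969e-13/-3.114e-01) = 50.091959
converged: |Δa| < 1e-12 after 4 iterations
sag = a·(cosh(S/(2a)) − 1) = 50.091959·(cosh(0.761140) − 1) = 15.224175
T_max/T_min = cosh(S/(2a)) = 1.303925

a=50.092 sag=15.224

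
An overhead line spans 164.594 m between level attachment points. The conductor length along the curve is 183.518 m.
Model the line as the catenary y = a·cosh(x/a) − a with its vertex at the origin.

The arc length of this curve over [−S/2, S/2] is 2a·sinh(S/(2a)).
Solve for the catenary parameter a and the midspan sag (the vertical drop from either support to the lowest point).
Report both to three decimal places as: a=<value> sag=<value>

a=100.751 sag=35.523

seed: a₀ = √(S³/(24(L−S))) = √(164.594³/(24·18.924)) = 99.085227
iter 1: u=0.830568  f(a)=+6.636e-01  f'(a)=-4.090e-01  a ← 99.085227 − (+6.636e-01/-4.090e-01) = 100.707679
iter 2: u=0.817187  f(a)=+1.665e-02  f'(a)=-3.887e-01  a ← 100.707679 − (+1.665e-02/-3.887e-01) = 100.750513
iter 3: u=0.816840  f(a)=+1.108e-05  f'(a)=-3.882e-01  a ← 100.750513 − (+1.108e-05/-3.882e-01) = 100.750542
iter 4: u=0.816839  f(a)=+4.889e-12  f'(a)=-3.882e-01  a ← 100.750542 − (+4.889e-12/-3.882e-01) = 100.750542
converged: |Δa| < 1e-12 after 4 iterations
sag = a·(cosh(S/(2a)) − 1) = 100.750542·(cosh(0.816839) − 1) = 35.522661
T_max/T_min = cosh(S/(2a)) = 1.352580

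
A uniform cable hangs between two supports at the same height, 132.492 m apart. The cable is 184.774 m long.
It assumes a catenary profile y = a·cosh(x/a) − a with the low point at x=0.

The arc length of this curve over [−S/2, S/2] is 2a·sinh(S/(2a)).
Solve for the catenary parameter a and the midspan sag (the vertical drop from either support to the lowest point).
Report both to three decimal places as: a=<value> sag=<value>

seed: a₀ = √(S³/(24(L−S))) = √(132.492³/(24·52.282)) = 43.052935
iter 1: u=1.538710  f(a)=+6.550e+00  f'(a)=-3.055e+00  a ← 43.052935 − (+6.550e+00/-3.055e+00) = 45.197206
iter 2: u=1.465710  f(a)=+5.211e-01  f'(a)=-2.586e+00  a ← 45.197206 − (+5.211e-01/-2.586e+00) = 45.398712
iter 3: u=1.459204  f(a)=+3.929e-03  f'(a)=-2.547e+00  a ← 45.398712 − (+3.929e-03/-2.547e+00) = 45.400255
iter 4: u=1.459155  f(a)=+2.271e-07  f'(a)=-2.547e+00  a ← 45.400255 − (+2.271e-07/-2.547e+00) = 45.400255
iter 5: u=1.459155  f(a)=+0.000e+00  f'(a)=-2.547e+00  a ← 45.400255 − (+0.000e+00/-2.547e+00) = 45.400255
converged: |Δa| < 1e-12 after 5 iterations
sag = a·(cosh(S/(2a)) − 1) = 45.400255·(cosh(1.459155) − 1) = 57.539246
T_max/T_min = cosh(S/(2a)) = 2.267377

a=45.400 sag=57.539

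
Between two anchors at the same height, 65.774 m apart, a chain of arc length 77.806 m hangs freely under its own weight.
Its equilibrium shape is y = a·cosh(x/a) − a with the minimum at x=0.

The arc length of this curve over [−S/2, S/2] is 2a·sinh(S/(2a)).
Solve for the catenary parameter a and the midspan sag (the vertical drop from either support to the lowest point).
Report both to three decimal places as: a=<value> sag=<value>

seed: a₀ = √(S³/(24(L−S))) = √(65.774³/(24·12.032)) = 31.391123
iter 1: u=1.047653  f(a)=+6.778e-01  f'(a)=-8.541e-01  a ← 31.391123 − (+6.778e-01/-8.541e-01) = 32.184742
iter 2: u=1.021820  f(a)=+2.656e-02  f'(a)=-7.884e-01  a ← 32.184742 − (+2.656e-02/-7.884e-01) = 32.218428
iter 3: u=1.020751  f(a)=+4.444e-05  f'(a)=-7.857e-01  a ← 32.218428 − (+4.444e-05/-7.857e-01) = 32.218484
iter 4: u=1.020749  f(a)=+1.249e-10  f'(a)=-7.857e-01  a ← 32.218484 − (+1.249e-10/-7.857e-01) = 32.218484
iter 5: u=1.020749  f(a)=+1.421e-14  f'(a)=-7.857e-01  a ← 32.218484 − (+1.421e-14/-7.857e-01) = 32.218484
converged: |Δa| < 1e-12 after 5 iterations
sag = a·(cosh(S/(2a)) − 1) = 32.218484·(cosh(1.020749) − 1) = 18.293634
T_max/T_min = cosh(S/(2a)) = 1.567799

a=32.218 sag=18.294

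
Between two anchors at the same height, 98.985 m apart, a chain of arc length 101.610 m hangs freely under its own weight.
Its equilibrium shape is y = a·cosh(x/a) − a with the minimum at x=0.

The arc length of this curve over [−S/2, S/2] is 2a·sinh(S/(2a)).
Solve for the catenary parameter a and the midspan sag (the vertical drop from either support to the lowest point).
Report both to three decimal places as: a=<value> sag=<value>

a=124.565 sag=9.962

seed: a₀ = √(S³/(24(L−S))) = √(98.985³/(24·2.625)) = 124.074864
iter 1: u=0.398892  f(a)=+2.096e-02  f'(a)=-4.299e-02  a ← 124.074864 − (+2.096e-02/-4.299e-02) = 124.562489
iter 2: u=0.397331  f(a)=+1.242e-04  f'(a)=-4.248e-02  a ← 124.562489 − (+1.242e-04/-4.248e-02) = 124.565413
iter 3: u=0.397321  f(a)=+4.420e-09  f'(a)=-4.248e-02  a ← 124.565413 − (+4.420e-09/-4.248e-02) = 124.565413
iter 4: u=0.397321  f(a)=+0.000e+00  f'(a)=-4.248e-02  a ← 124.565413 − (+0.000e+00/-4.248e-02) = 124.565413
converged: |Δa| < 1e-12 after 4 iterations
sag = a·(cosh(S/(2a)) − 1) = 124.565413·(cosh(0.397321) − 1) = 9.962243
T_max/T_min = cosh(S/(2a)) = 1.079976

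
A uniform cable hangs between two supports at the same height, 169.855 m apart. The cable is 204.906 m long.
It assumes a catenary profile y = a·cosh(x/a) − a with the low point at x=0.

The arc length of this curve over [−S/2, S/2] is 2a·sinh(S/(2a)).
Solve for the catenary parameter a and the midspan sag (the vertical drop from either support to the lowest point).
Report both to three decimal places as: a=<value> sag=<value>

seed: a₀ = √(S³/(24(L−S))) = √(169.855³/(24·35.051)) = 76.324097
iter 1: u=1.112722  f(a)=+2.235e+00  f'(a)=-1.037e+00  a ← 76.324097 − (+2.235e+00/-1.037e+00) = 78.478637
iter 2: u=1.082173  f(a)=+9.813e-02  f'(a)=-9.481e-01  a ← 78.478637 − (+9.813e-02/-9.481e-01) = 78.582145
iter 3: u=1.080748  f(a)=+2.084e-04  f'(a)=-9.440e-01  a ← 78.582145 − (+2.084e-04/-9.440e-01) = 78.582366
iter 4: u=1.080745  f(a)=+9.445e-10  f'(a)=-9.440e-01  a ← 78.582366 − (+9.445e-10/-9.440e-01) = 78.582366
iter 5: u=1.080745  f(a)=-2.842e-14  f'(a)=-9.440e-01  a ← 78.582366 − (-2.842e-14/-9.440e-01) = 78.582366
converged: |Δa| < 1e-12 after 5 iterations
sag = a·(cosh(S/(2a)) − 1) = 78.582366·(cosh(1.080745) − 1) = 50.536980
T_max/T_min = cosh(S/(2a)) = 1.643108

a=78.582 sag=50.537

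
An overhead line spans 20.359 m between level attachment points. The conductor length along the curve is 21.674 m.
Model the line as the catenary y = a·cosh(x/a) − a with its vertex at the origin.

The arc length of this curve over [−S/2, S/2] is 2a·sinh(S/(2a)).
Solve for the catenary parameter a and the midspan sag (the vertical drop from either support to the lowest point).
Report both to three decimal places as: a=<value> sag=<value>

seed: a₀ = √(S³/(24(L−S))) = √(20.359³/(24·1.315)) = 16.351823
iter 1: u=0.622530  f(a)=+2.572e-02  f'(a)=-1.672e-01  a ← 16.351823 − (+2.572e-02/-1.672e-01) = 16.505673
iter 2: u=0.616727  f(a)=+3.675e-04  f'(a)=-1.624e-01  a ← 16.505673 − (+3.675e-04/-1.624e-01) = 16.507935
iter 3: u=0.616643  f(a)=+7.744e-08  f'(a)=-1.623e-01  a ← 16.507935 − (+7.744e-08/-1.623e-01) = 16.507936
iter 4: u=0.616643  f(a)=+7.105e-15  f'(a)=-1.623e-01  a ← 16.507936 − (+7.105e-15/-1.623e-01) = 16.507936
converged: |Δa| < 1e-12 after 4 iterations
sag = a·(cosh(S/(2a)) − 1) = 16.507936·(cosh(0.616643) − 1) = 3.239280
T_max/T_min = cosh(S/(2a)) = 1.196226

a=16.508 sag=3.239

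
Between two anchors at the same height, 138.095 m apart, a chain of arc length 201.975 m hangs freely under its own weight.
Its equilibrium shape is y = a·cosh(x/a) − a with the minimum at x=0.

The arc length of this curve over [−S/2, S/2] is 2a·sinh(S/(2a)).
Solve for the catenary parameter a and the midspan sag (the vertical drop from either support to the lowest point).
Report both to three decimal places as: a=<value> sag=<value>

a=44.062 sag=66.120

seed: a₀ = √(S³/(24(L−S))) = √(138.095³/(24·63.880)) = 41.445641
iter 1: u=1.665977  f(a)=+9.474e+00  f'(a)=-4.027e+00  a ← 41.445641 − (+9.474e+00/-4.027e+00) = 43.797954
iter 2: u=1.576501  f(a)=+8.664e-01  f'(a)=-3.322e+00  a ← 43.797954 − (+8.664e-01/-3.322e+00) = 44.058791
iter 3: u=1.567167  f(a)=+8.857e-03  f'(a)=-3.254e+00  a ← 44.058791 − (+8.857e-03/-3.254e+00) = 44.061513
iter 4: u=1.567071  f(a)=+9.466e-07  f'(a)=-3.253e+00  a ← 44.061513 − (+9.466e-07/-3.253e+00) = 44.061513
iter 5: u=1.567071  f(a)=+0.000e+00  f'(a)=-3.253e+00  a ← 44.061513 − (+0.000e+00/-3.253e+00) = 44.061513
converged: |Δa| < 1e-12 after 5 iterations
sag = a·(cosh(S/(2a)) − 1) = 44.061513·(cosh(1.567071) − 1) = 66.119665
T_max/T_min = cosh(S/(2a)) = 2.500622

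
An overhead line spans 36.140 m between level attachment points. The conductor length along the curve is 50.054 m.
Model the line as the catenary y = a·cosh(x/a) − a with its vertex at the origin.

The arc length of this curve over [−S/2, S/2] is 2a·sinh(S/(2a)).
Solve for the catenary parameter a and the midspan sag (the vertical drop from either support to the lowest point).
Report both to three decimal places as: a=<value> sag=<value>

a=12.523 sag=15.462

seed: a₀ = √(S³/(24(L−S))) = √(36.140³/(24·13.914)) = 11.889144
iter 1: u=1.519874  f(a)=+1.698e+00  f'(a)=-2.928e+00  a ← 11.889144 − (+1.698e+00/-2.928e+00) = 12.469211
iter 2: u=1.449169  f(a)=+1.322e-01  f'(a)=-2.488e+00  a ← 12.469211 − (+1.322e-01/-2.488e+00) = 12.522344
iter 3: u=1.443021  f(a)=+9.506e-04  f'(a)=-2.453e+00  a ← 12.522344 − (+9.506e-04/-2.453e+00) = 12.522731
iter 4: u=1.442976  f(a)=+4.992e-08  f'(a)=-2.452e+00  a ← 12.522731 − (+4.992e-08/-2.452e+00) = 12.522731
iter 5: u=1.442976  f(a)=+0.000e+00  f'(a)=-2.452e+00  a ← 12.522731 − (+0.000e+00/-2.452e+00) = 12.522731
converged: |Δa| < 1e-12 after 5 iterations
sag = a·(cosh(S/(2a)) − 1) = 12.522731·(cosh(1.442976) − 1) = 15.462435
T_max/T_min = cosh(S/(2a)) = 2.234749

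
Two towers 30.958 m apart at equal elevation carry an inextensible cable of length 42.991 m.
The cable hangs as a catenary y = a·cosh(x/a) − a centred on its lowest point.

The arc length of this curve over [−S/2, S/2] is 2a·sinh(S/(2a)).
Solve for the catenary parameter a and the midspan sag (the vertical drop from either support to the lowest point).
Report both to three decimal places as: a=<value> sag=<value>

a=10.681 sag=13.322

seed: a₀ = √(S³/(24(L−S))) = √(30.958³/(24·12.033)) = 10.136004
iter 1: u=1.527130  f(a)=+1.484e+00  f'(a)=-2.976e+00  a ← 10.136004 − (+1.484e+00/-2.976e+00) = 10.634498
iter 2: u=1.455546  f(a)=+1.165e-01  f'(a)=-2.526e+00  a ← 10.634498 − (+1.165e-01/-2.526e+00) = 10.680613
iter 3: u=1.449261  f(a)=+8.530e-04  f'(a)=-2.489e+00  a ← 10.680613 − (+8.530e-04/-2.489e+00) = 10.680955
iter 4: u=1.449215  f(a)=+4.649e-08  f'(a)=-2.489e+00  a ← 10.680955 − (+4.649e-08/-2.489e+00) = 10.680955
iter 5: u=1.449215  f(a)=-7.105e-15  f'(a)=-2.489e+00  a ← 10.680955 − (-7.105e-15/-2.489e+00) = 10.680955
converged: |Δa| < 1e-12 after 5 iterations
sag = a·(cosh(S/(2a)) − 1) = 10.680955·(cosh(1.449215) − 1) = 13.321947
T_max/T_min = cosh(S/(2a)) = 2.247262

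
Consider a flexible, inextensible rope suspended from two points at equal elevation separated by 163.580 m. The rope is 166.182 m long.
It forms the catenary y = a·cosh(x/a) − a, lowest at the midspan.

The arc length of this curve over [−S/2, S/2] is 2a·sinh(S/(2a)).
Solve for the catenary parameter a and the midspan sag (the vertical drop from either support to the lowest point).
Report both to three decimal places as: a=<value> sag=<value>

seed: a₀ = √(S³/(24(L−S))) = √(163.580³/(24·2.602)) = 264.750043
iter 1: u=0.308933  f(a)=+1.244e-02  f'(a)=-1.984e-02  a ← 264.750043 − (+1.244e-02/-1.984e-02) = 265.377165
iter 2: u=0.308203  f(a)=+4.436e-05  f'(a)=-1.970e-02  a ← 265.377165 − (+4.436e-05/-1.970e-02) = 265.379416
iter 3: u=0.308200  f(a)=+5.680e-10  f'(a)=-1.970e-02  a ← 265.379416 − (+5.680e-10/-1.970e-02) = 265.379416
iter 4: u=0.308200  f(a)=-2.842e-14  f'(a)=-1.970e-02  a ← 265.379416 − (-2.842e-14/-1.970e-02) = 265.379416
converged: |Δa| < 1e-12 after 4 iterations
sag = a·(cosh(S/(2a)) − 1) = 265.379416·(cosh(0.308200) − 1) = 12.703932
T_max/T_min = cosh(S/(2a)) = 1.047871

a=265.379 sag=12.704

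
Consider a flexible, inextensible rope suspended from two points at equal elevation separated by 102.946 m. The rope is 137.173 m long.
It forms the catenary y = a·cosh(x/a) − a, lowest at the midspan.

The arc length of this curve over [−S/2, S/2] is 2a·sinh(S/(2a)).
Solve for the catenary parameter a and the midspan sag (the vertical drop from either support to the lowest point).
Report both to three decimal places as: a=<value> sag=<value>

a=38.138 sag=40.339

seed: a₀ = √(S³/(24(L−S))) = √(102.946³/(24·34.227)) = 36.443844
iter 1: u=1.412392  f(a)=+3.581e+00  f'(a)=-2.281e+00  a ← 36.443844 − (+3.581e+00/-2.281e+00) = 38.013773
iter 2: u=1.354062  f(a)=+2.444e-01  f'(a)=-1.979e+00  a ← 38.013773 − (+2.444e-01/-1.979e+00) = 38.137246
iter 3: u=1.349678  f(a)=+1.323e-03  f'(a)=-1.958e+00  a ← 38.137246 − (+1.323e-03/-1.958e+00) = 38.137922
iter 4: u=1.349654  f(a)=+3.920e-08  f'(a)=-1.958e+00  a ← 38.137922 − (+3.920e-08/-1.958e+00) = 38.137922
iter 5: u=1.349654  f(a)=+0.000e+00  f'(a)=-1.958e+00  a ← 38.137922 − (+0.000e+00/-1.958e+00) = 38.137922
converged: |Δa| < 1e-12 after 5 iterations
sag = a·(cosh(S/(2a)) − 1) = 38.137922·(cosh(1.349654) − 1) = 40.338884
T_max/T_min = cosh(S/(2a)) = 2.057711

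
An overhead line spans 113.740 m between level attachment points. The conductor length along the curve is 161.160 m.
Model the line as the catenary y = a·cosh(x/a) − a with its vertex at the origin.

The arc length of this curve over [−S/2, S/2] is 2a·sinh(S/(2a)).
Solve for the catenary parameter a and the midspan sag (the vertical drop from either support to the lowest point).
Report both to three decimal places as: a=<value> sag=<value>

a=38.020 sag=51.079

seed: a₀ = √(S³/(24(L−S))) = √(113.740³/(24·47.420)) = 35.956999
iter 1: u=1.581611  f(a)=+6.297e+00  f'(a)=-3.359e+00  a ← 35.956999 − (+6.297e+00/-3.359e+00) = 37.831540
iter 2: u=1.503243  f(a)=+5.259e-01  f'(a)=-2.819e+00  a ← 37.831540 − (+5.259e-01/-2.819e+00) = 38.018075
iter 3: u=1.495867  f(a)=+4.408e-03  f'(a)=-2.772e+00  a ← 38.018075 − (+4.408e-03/-2.772e+00) = 38.019664
iter 4: u=1.495805  f(a)=+3.153e-07  f'(a)=-2.772e+00  a ← 38.019664 − (+3.153e-07/-2.772e+00) = 38.019665
iter 5: u=1.495805  f(a)=-2.842e-14  f'(a)=-2.772e+00  a ← 38.019665 − (-2.842e-14/-2.772e+00) = 38.019665
converged: |Δa| < 1e-12 after 5 iterations
sag = a·(cosh(S/(2a)) − 1) = 38.019665·(cosh(1.495805) − 1) = 51.079333
T_max/T_min = cosh(S/(2a)) = 2.343498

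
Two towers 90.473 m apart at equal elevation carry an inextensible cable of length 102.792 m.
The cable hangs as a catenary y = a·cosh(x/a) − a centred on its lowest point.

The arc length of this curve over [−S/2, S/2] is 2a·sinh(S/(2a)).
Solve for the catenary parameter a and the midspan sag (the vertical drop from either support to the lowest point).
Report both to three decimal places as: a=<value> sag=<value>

seed: a₀ = √(S³/(24(L−S))) = √(90.473³/(24·12.319)) = 50.047817
iter 1: u=0.903866  f(a)=+5.131e-01  f'(a)=-5.337e-01  a ← 50.047817 − (+5.131e-01/-5.337e-01) = 51.009248
iter 2: u=0.886829  f(a)=+1.516e-02  f'(a)=-5.026e-01  a ← 51.009248 − (+1.516e-02/-5.026e-01) = 51.039409
iter 3: u=0.886305  f(a)=+1.412e-05  f'(a)=-5.016e-01  a ← 51.039409 − (+1.412e-05/-5.016e-01) = 51.039437
iter 4: u=0.886305  f(a)=+1.228e-11  f'(a)=-5.016e-01  a ← 51.039437 − (+1.228e-11/-5.016e-01) = 51.039437
converged: |Δa| < 1e-12 after 4 iterations
sag = a·(cosh(S/(2a)) − 1) = 51.039437·(cosh(0.886305) − 1) = 21.393794
T_max/T_min = cosh(S/(2a)) = 1.419162

a=51.039 sag=21.394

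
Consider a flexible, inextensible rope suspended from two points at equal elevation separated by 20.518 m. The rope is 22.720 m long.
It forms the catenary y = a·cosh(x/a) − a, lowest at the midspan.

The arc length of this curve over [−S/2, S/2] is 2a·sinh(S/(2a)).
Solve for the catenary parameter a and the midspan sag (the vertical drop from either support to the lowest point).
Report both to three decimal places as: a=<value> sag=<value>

a=12.986 sag=4.268

seed: a₀ = √(S³/(24(L−S))) = √(20.518³/(24·2.202)) = 12.784633
iter 1: u=0.802448  f(a)=+7.199e-02  f'(a)=-3.672e-01  a ← 12.784633 − (+7.199e-02/-3.672e-01) = 12.980705
iter 2: u=0.790327  f(a)=+1.690e-03  f'(a)=-3.501e-01  a ← 12.980705 − (+1.690e-03/-3.501e-01) = 12.985531
iter 3: u=0.790033  f(a)=+9.803e-07  f'(a)=-3.497e-01  a ← 12.985531 − (+9.803e-07/-3.497e-01) = 12.985534
iter 4: u=0.790033  f(a)=+3.375e-13  f'(a)=-3.497e-01  a ← 12.985534 − (+3.375e-13/-3.497e-01) = 12.985534
converged: |Δa| < 1e-12 after 4 iterations
sag = a·(cosh(S/(2a)) − 1) = 12.985534·(cosh(0.790033) − 1) = 4.267689
T_max/T_min = cosh(S/(2a)) = 1.328649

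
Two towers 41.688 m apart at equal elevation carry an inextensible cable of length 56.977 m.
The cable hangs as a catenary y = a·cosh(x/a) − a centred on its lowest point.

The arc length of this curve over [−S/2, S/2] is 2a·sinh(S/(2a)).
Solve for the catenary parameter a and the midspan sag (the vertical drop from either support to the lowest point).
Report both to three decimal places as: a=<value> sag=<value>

a=14.767 sag=17.321

seed: a₀ = √(S³/(24(L−S))) = √(41.688³/(24·15.289)) = 14.051459
iter 1: u=1.483405  f(a)=+1.773e+00  f'(a)=-2.694e+00  a ← 14.051459 − (+1.773e+00/-2.694e+00) = 14.709554
iter 2: u=1.417038  f(a)=+1.322e-01  f'(a)=-2.306e+00  a ← 14.709554 − (+1.322e-01/-2.306e+00) = 14.766865
iter 3: u=1.411539  f(a)=+8.652e-04  f'(a)=-2.276e+00  a ← 14.766865 − (+8.652e-04/-2.276e+00) = 14.767245
iter 4: u=1.411502  f(a)=+3.761e-08  f'(a)=-2.276e+00  a ← 14.767245 − (+3.761e-08/-2.276e+00) = 14.767245
iter 5: u=1.411502  f(a)=+1.421e-14  f'(a)=-2.276e+00  a ← 14.767245 − (+1.421e-14/-2.276e+00) = 14.767245
converged: |Δa| < 1e-12 after 5 iterations
sag = a·(cosh(S/(2a)) − 1) = 14.767245·(cosh(1.411502) − 1) = 17.321166
T_max/T_min = cosh(S/(2a)) = 2.172945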